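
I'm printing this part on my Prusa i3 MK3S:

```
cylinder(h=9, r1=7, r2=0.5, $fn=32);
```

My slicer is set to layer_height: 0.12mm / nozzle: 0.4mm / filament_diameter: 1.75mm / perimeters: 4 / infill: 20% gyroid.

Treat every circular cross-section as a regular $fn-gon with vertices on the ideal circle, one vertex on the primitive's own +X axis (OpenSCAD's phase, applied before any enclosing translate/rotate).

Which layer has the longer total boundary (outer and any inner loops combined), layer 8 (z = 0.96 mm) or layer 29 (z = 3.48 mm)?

Layer 8 (z = 0.96): the cone: at t=0.107 of its height the radius interpolates to r₁+(r₂−r₁)t = 6.307, giving a regular 32-gon of that circumradius (perimeter = 2·32·6.307·sin(180°/32) = 39.56 mm). So its perimeter = 39.56 mm. Layer 29 (z = 3.48): the cone: at t=0.387 of its height the radius interpolates to r₁+(r₂−r₁)t = 4.487, giving a regular 32-gon of that circumradius (perimeter = 2·32·4.487·sin(180°/32) = 28.15 mm). So its perimeter = 28.15 mm. Layer 8 is larger (39.56 vs 28.15 mm).

layer 8 (z = 0.96 mm)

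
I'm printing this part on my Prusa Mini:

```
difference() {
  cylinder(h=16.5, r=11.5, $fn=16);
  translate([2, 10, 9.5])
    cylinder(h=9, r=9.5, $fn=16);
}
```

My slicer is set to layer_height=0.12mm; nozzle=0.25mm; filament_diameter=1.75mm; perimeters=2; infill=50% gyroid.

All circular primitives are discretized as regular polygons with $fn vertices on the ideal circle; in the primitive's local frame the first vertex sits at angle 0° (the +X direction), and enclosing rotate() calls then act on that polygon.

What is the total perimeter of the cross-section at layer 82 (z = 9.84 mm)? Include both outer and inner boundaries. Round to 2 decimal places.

74.79 mm

At z = 9.84 mm: the cylinder: section is a regular 16-gon, circumradius r=11.5 (perimeter = 2·16·11.500·sin(180°/16) = 71.79 mm); the r=9.5 cylinder at (2, 10) contributes a regular 16-gon of circumradius 9.5 (perimeter = 2·16·9.500·sin(180°/16) = 59.31 mm); Taking the first minus the rest: starting from the r=11.5 cylinder, the r=9.5 cylinder at (2, 10) partially overlaps it — only the 133.40 mm² overlap (of its 276.30 mm²) is removed, clipping the outline — boundary = 74.79 mm. Overall, the cross-section is a single solid region. Total boundary length (outer) = 74.79 mm.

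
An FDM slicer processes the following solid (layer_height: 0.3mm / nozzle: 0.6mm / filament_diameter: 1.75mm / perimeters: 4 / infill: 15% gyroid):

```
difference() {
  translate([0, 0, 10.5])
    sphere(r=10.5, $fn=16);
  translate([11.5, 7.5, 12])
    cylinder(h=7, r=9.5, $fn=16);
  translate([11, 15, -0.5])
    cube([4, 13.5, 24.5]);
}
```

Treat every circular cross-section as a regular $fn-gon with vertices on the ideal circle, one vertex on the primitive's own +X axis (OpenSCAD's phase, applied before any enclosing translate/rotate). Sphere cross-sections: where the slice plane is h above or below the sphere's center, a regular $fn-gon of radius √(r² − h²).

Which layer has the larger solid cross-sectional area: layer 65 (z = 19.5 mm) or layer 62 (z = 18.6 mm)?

layer 62 (z = 18.6 mm)

Layer 65 (z = 19.5): the r=10.5 sphere slices to a regular 16-gon of circumradius 5.408 (√(r²−h²) with h=9 from center) (area = (16/2)·5.408²·sin(360°/16) = 89.55 mm²); the cylinder at (11.5, 7.5) does not reach this height (z outside [12, 19]); the cube at (11, 15) (footprint 4×13.5) is included at this height (area 54.00 mm²); Taking the first minus the rest: starting from the r=10.5 sphere (89.55 mm²), the 4×13.5 cube at (11, 15) misses the remaining region (no effect) — area = 89.55 mm². So its area = 89.55 mm². Layer 62 (z = 18.6): the sphere: section is a regular 16-gon, circumradius = √(r²−h²) = √(10.5²−8.1²) = 6.681 (area = (16/2)·6.681²·sin(360°/16) = 136.66 mm²); the r=9.5 cylinder at (11.5, 7.5) contributes a regular 16-gon of circumradius 9.5 (area = (16/2)·9.500²·sin(360°/16) = 276.30 mm²); the cube at (11, 15) is present — its section is the full 4×13.5 rectangle (area 54.00 mm²); Subtracting the remaining from the first: starting from the r=10.5 sphere (136.66 mm²), the r=9.5 cylinder at (11.5, 7.5) partially overlaps it — only the 12.16 mm² overlap (of its 276.30 mm²) is removed, clipping the outline; the 4×13.5 cube at (11, 15) misses the remaining region (no effect) — area = 124.51 mm². So its area = 124.51 mm². Layer 62 is larger (124.51 vs 89.55 mm²).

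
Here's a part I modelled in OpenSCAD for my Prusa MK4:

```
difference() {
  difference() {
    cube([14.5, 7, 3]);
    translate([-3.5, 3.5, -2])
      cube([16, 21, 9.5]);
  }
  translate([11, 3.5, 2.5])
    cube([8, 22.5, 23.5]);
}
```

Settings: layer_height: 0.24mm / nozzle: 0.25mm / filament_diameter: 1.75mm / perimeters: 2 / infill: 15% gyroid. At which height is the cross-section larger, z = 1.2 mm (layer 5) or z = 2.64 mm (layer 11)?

Layer 5 (z = 1.2): the cube (footprint 14.5×7) is included at this height (area 101.50 mm²); the 16×21 cube at (-3.5, 3.5) contributes its full rectangle (area 336.00 mm²); Taking the first minus the rest: starting from the 14.5×7 cube (101.50 mm²), the 16×21 cube at (-3.5, 3.5) partially overlaps it — only the 43.75 mm² overlap (of its 336.00 mm²) is removed, clipping the outline — area = 57.75 mm²; the cube at (11, 3.5) does not reach this height (z outside [2.5, 26]); Taking the first minus the rest: none of the subtracted shapes is present at this height, so that combined region is unchanged — area = 57.75 mm². So its area = 57.75 mm². Layer 11 (z = 2.64): the 14.5×7 cube contributes its full rectangle (area 101.50 mm²); the cube at (-3.5, 3.5) is present — its section is the full 16×21 rectangle (area 336.00 mm²); After the difference (first − rest): starting from the 14.5×7 cube (101.50 mm²), the 16×21 cube at (-3.5, 3.5) partially overlaps it — only the 43.75 mm² overlap (of its 336.00 mm²) is removed, clipping the outline — area = 57.75 mm²; the cube at (11, 3.5) is present — its section is the full 8×22.5 rectangle (area 180.00 mm²); After the difference (first − rest): starting from that combined region (57.75 mm²), the 8×22.5 cube at (11, 3.5) partially overlaps it — only the 7.00 mm² overlap (of its 180.00 mm²) is removed, clipping the outline — area = 50.75 mm². So its area = 50.75 mm². Layer 5 is larger (57.75 vs 50.75 mm²).

layer 5 (z = 1.2 mm)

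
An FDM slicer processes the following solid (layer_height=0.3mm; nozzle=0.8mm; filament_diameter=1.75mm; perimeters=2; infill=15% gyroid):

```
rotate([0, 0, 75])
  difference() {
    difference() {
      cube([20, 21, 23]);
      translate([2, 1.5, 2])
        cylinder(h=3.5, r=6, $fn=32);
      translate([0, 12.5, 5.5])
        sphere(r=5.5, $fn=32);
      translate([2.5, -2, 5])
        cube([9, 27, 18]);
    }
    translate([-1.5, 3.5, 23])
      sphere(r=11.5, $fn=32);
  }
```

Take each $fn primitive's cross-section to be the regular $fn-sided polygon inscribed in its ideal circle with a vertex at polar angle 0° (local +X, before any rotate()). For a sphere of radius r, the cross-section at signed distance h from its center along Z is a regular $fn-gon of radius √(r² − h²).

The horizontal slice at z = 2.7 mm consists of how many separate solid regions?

1

At z = 2.7 mm: the cube (footprint 20×21) is included at this height; the r=6 cylinder at (2, 1.5) contributes a regular 32-gon of circumradius 6; the sphere at (0, 12.5): section is a regular 32-gon, circumradius = √(r²−h²) = √(5.5²−2.8²) = 4.734; the cube at (2.5, -2) does not reach this height (z outside [5, 23]); Taking the first minus the rest: starting from the 20×21 cube, the r=6 cylinder at (2, 1.5) partially overlaps it — only the 51.70 mm² overlap (of its 112.37 mm²) is removed, clipping the outline; the r=5.5 sphere at (0, 12.5) partially overlaps it — only the 34.98 mm² overlap (of its 69.95 mm²) is removed, clipping the outline — 1 connected region; the sphere at (-1.5, 3.5) does not reach this height (|z−center|=20.300 > r=11.5); After the difference (first − rest): none of the subtracted shapes is present at this height, so the result so far is unchanged — 1 connected region; (whole slice rotated 75° about Z — lengths, areas and connectivity unchanged). The result has 1 disconnected region.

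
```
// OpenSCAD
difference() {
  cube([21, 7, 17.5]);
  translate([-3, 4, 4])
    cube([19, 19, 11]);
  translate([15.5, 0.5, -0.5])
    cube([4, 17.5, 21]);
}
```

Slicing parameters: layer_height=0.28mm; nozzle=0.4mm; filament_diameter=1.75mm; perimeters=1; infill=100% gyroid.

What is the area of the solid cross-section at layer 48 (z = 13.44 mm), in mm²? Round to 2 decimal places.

At z = 13.44 mm: the cube (footprint 21×7) is included at this height (area 147.00 mm²); the cube at (-3, 4) (footprint 19×19) is included at this height (area 361.00 mm²); the cube at (15.5, 0.5) (footprint 4×17.5) is included at this height (area 70.00 mm²); After the difference (first − rest): starting from the 21×7 cube (147.00 mm²), the 19×19 cube at (-3, 4) partially overlaps it — only the 48.00 mm² overlap (of its 361.00 mm²) is removed, clipping the outline; the 4×17.5 cube at (15.5, 0.5) partially overlaps it — only the 24.50 mm² overlap (of its 70.00 mm²) is removed, clipping the outline — area = 74.50 mm². Overall, the cross-section is a single solid region. Net area = 74.50 mm².

74.50 mm²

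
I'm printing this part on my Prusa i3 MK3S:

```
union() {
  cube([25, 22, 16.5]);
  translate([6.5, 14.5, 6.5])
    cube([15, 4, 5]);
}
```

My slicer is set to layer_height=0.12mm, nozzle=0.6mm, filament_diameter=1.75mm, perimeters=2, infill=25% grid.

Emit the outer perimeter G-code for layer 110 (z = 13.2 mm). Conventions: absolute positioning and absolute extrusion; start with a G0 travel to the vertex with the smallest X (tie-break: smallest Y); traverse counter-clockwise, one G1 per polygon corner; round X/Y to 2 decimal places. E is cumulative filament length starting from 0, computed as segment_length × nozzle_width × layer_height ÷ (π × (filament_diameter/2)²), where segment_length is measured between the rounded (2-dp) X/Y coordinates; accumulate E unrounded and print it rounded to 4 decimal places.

G0 X0.00 Y0.00 Z13.20
G1 X25.00 Y0.00 E0.7484
G1 X25.00 Y22.00 E1.4069
G1 X0.00 Y22.00 E2.1553
G1 X0.00 Y0.00 E2.8138

At z = 13.2 mm: the 25×22 cube contributes its full rectangle; the cube at (6.5, 14.5) is absent (z outside [6.5, 11.5]); Combining (union): only the 25×22 cube is present, so the union is just that shape — 1 connected region. The outline is a single polygon with 4 vertices. Extrusion per mm of travel: 0.6 × 0.12 / (π × 0.875²) = 0.029934. Accumulating E over each segment gives final E = 2.8138.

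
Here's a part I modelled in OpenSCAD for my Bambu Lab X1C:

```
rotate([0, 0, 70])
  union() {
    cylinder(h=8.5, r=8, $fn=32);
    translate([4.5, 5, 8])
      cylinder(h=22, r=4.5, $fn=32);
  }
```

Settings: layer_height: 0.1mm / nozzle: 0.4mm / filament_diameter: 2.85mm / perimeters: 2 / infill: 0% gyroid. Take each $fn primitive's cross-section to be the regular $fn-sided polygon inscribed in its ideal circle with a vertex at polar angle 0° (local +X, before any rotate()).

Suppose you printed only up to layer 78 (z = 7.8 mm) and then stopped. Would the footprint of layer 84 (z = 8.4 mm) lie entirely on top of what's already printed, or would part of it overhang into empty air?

Compare the two slices. At z = 7.8: the cylinder: section is a regular 32-gon, circumradius r=8 (area = (32/2)·8.000²·sin(360°/32) = 199.77 mm²); the cylinder at (4.5, 5) does not reach this height (z outside [8, 30]); Combining (union): only the r=8 cylinder is present, so the union is just that shape — area = 199.77 mm²; (whole slice rotated 70° about Z — lengths, areas and connectivity unchanged). At z = 8.4: the cylinder: section is a regular 32-gon, circumradius r=8 (area = (32/2)·8.000²·sin(360°/32) = 199.77 mm²); the r=4.5 cylinder at (4.5, 5) contributes a regular 32-gon of circumradius 4.5 (area = (32/2)·4.500²·sin(360°/32) = 63.21 mm²); Taking the union: the regions partially overlap — summed areas 262.98 mm² minus the doubly-counted overlap 38.82 mm² gives 224.16 mm² — area = 224.16 mm²; (whole slice rotated 70° about Z — lengths, areas and connectivity unchanged). Checking containment: at z = 8.4 the cross-section extends beyond the z = 7.8 cross-section by about 24.39 mm².

part overhangs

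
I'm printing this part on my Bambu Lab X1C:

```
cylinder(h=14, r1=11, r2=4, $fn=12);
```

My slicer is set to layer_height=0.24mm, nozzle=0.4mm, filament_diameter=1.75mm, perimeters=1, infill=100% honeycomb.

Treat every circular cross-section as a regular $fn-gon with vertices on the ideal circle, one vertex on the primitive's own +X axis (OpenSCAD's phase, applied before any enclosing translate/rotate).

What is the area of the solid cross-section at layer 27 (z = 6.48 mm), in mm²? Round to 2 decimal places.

At z = 6.48 mm: the cone: at t=0.463 of its height the radius interpolates to r₁+(r₂−r₁)t = 7.760, giving a regular 12-gon of that circumradius (area = (12/2)·7.760²·sin(360°/12) = 180.65 mm²). Overall, the cross-section is a single solid region. Net area = 180.65 mm².

180.65 mm²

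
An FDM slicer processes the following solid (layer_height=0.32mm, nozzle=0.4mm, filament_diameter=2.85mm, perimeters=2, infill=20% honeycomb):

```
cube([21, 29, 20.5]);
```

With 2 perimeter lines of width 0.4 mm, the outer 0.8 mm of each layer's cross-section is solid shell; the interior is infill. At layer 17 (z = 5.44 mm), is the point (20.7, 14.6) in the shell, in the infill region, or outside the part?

At z = 5.44 mm: the 21×29 cube contributes its full rectangle. Overall, the cross-section is a single solid region. The nearest boundary edge runs (21.00, 0.00)→(21.00, 29.00); distance from the point to it = 0.30 mm. The point is inside the cross-section, 0.30 mm from the nearest boundary — within the 0.8 mm shell band (2 × 0.4).

shell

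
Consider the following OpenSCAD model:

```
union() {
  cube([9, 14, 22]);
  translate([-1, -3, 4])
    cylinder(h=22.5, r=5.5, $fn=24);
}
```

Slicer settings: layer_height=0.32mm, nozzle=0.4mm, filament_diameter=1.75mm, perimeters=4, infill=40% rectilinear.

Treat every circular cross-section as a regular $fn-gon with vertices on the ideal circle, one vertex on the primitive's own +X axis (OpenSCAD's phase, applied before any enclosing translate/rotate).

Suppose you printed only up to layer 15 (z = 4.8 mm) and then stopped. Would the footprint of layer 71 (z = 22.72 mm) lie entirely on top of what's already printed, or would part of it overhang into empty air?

entirely on top

Compare the two slices. At z = 4.8: the cube is present — its section is the full 9×14 rectangle (area 126.00 mm²); the r=5.5 cylinder at (-1, -3) contributes a regular 24-gon of circumradius 5.5 (area = (24/2)·5.500²·sin(360°/24) = 93.95 mm²); Merging all regions: the regions partially overlap — summed areas 219.95 mm² minus the doubly-counted overlap 5.51 mm² gives 214.44 mm² — area = 214.44 mm². At z = 22.72: the cube is absent (z outside [0, 22]); the r=5.5 cylinder at (-1, -3) gives a regular 24-gon of circumradius 5.5 (constant along its height) (area = (24/2)·5.500²·sin(360°/24) = 93.95 mm²); Merging all regions: only the r=5.5 cylinder at (-1, -3) is present, so the union is just that shape — area = 93.95 mm². Checking containment: the cross-section at z = 22.72 is a subset of the cross-section at z = 4.8.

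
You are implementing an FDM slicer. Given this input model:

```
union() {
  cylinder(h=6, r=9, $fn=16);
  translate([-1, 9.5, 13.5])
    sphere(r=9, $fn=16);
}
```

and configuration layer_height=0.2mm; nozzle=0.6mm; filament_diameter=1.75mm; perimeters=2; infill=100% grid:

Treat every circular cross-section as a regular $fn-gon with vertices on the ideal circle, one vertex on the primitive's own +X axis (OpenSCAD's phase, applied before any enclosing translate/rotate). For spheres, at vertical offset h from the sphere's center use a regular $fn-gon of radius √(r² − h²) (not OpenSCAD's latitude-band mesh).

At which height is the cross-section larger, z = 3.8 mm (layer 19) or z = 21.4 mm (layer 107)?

Layer 19 (z = 3.8): the r=9 cylinder contributes a regular 16-gon of circumradius 9 (area = (16/2)·9.000²·sin(360°/16) = 247.98 mm²); the sphere at (-1, 9.5) is absent (|z−center|=9.700 > r=9); Combining (union): only the r=9 cylinder is present, so the union is just that shape — area = 247.98 mm². So its area = 247.98 mm². Layer 107 (z = 21.4): the cylinder is absent (z outside [0, 6]); the r=9 sphere at (-1, 9.5) contributes a regular 16-gon of circumradius √(9²−7.9²) = 4.312 (area = (16/2)·4.312²·sin(360°/16) = 56.91 mm²); Taking the union: only the r=9 sphere at (-1, 9.5) is present, so the union is just that shape — area = 56.91 mm². So its area = 56.91 mm². Layer 19 is larger (247.98 vs 56.91 mm²).

layer 19 (z = 3.8 mm)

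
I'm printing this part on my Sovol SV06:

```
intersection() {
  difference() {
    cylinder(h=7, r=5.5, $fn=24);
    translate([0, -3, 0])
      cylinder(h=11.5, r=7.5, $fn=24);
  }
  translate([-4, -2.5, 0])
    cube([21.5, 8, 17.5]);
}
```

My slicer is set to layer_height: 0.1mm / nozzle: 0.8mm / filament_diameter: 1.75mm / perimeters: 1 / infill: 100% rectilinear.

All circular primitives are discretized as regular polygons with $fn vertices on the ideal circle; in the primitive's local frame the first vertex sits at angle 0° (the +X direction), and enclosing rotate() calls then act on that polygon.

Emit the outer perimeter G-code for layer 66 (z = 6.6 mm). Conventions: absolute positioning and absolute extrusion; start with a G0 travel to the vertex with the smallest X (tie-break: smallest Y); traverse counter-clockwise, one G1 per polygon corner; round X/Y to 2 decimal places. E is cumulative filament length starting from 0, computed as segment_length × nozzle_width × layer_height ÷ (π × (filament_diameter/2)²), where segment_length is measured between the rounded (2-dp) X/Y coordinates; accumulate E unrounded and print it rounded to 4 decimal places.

G0 X-4.00 Y3.30 Z6.60
G1 X-3.75 Y3.50 E0.0106
G1 X-1.94 Y4.24 E0.0757
G1 X0.00 Y4.50 E0.1408
G1 X1.94 Y4.24 E0.2059
G1 X3.75 Y3.50 E0.2709
G1 X4.78 Y2.70 E0.3143
G1 X4.76 Y2.75 E0.3161
G1 X3.89 Y3.89 E0.3638
G1 X2.75 Y4.76 E0.4115
G1 X1.42 Y5.31 E0.4594
G1 X0.00 Y5.50 E0.5070
G1 X-1.42 Y5.31 E0.5547
G1 X-2.75 Y4.76 E0.6025
G1 X-3.89 Y3.89 E0.6502
G1 X-4.00 Y3.74 E0.6564
G1 X-4.00 Y3.30 E0.6710

At z = 6.6 mm: the r=5.5 cylinder gives a regular 24-gon of circumradius 5.5 (constant along its height); the r=7.5 cylinder at (0, -3) contributes a regular 24-gon of circumradius 7.5; After the difference (first − rest): starting from the r=5.5 cylinder, the r=7.5 cylinder at (0, -3) partially overlaps it — only the 86.80 mm² overlap (of its 174.70 mm²) is removed, clipping the outline — 1 connected region; the cube at (-4, -2.5) (footprint 21.5×8) is included at this height; Keeping only the common overlap: the 21.5×8 cube at (-4, -2.5) partially overlaps the result so far; clipping to the common part keeps 6.97 mm² — 1 connected region. The outline is a single polygon with 16 vertices. Extrusion per mm of travel: 0.8 × 0.1 / (π × 0.875²) = 0.033260. Accumulating E over each segment gives final E = 0.6710.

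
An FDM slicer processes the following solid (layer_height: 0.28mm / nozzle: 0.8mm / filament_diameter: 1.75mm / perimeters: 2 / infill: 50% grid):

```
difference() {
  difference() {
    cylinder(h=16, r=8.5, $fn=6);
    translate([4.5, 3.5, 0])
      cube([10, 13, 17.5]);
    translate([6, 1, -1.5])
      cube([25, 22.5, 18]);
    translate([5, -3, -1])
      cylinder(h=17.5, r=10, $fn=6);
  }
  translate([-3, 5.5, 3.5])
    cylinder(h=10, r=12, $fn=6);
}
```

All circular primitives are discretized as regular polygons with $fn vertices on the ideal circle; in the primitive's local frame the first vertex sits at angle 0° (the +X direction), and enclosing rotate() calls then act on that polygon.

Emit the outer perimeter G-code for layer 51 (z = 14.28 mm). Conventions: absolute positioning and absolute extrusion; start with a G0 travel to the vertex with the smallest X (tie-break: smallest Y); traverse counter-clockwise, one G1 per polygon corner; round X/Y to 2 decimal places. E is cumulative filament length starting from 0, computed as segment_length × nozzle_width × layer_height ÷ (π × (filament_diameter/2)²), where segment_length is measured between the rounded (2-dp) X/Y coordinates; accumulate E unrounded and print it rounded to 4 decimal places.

At z = 14.28 mm: the r=8.5 cylinder gives a regular 6-gon of circumradius 8.5 (constant along its height); the cube at (4.5, 3.5) is present — its section is the full 10×13 rectangle; the 25×22.5 cube at (6, 1) contributes its full rectangle; the r=10 cylinder at (5, -3) contributes a regular 6-gon of circumradius 10; Taking the first minus the rest: starting from the r=8.5 cylinder, the 10×13 cube at (4.5, 3.5) partially overlaps it — only the 3.39 mm² overlap (of its 130.00 mm²) is removed, clipping the outline; the 25×22.5 cube at (6, 1) partially overlaps it — only the 3.00 mm² overlap (of its 562.50 mm²) is removed, clipping the outline; the r=10 cylinder at (5, -3) partially overlaps it — only the 117.83 mm² overlap (of its 259.81 mm²) is removed, clipping the outline — 1 connected region; the cylinder at (-3, 5.5) is not intersected at this z (z outside [3.5, 13.5]); Subtracting the remaining from the first: none of the subtracted shapes is present at this height, so that combined region is unchanged — 1 connected region. The outline is a single polygon with 9 vertices. Extrusion per mm of travel: 0.8 × 0.28 / (π × 0.875²) = 0.093128. Accumulating E over each segment gives final E = 4.5233.

G0 X-8.50 Y0.00 Z14.28
G1 X-4.25 Y-7.36 E0.7915
G1 X-2.48 Y-7.36 E0.9563
G1 X-5.00 Y-3.00 E1.4253
G1 X0.00 Y5.66 E2.3566
G1 X4.50 Y5.66 E2.7757
G1 X4.50 Y6.93 E2.8939
G1 X4.25 Y7.36 E2.9402
G1 X-4.25 Y7.36 E3.7318
G1 X-8.50 Y0.00 E4.5233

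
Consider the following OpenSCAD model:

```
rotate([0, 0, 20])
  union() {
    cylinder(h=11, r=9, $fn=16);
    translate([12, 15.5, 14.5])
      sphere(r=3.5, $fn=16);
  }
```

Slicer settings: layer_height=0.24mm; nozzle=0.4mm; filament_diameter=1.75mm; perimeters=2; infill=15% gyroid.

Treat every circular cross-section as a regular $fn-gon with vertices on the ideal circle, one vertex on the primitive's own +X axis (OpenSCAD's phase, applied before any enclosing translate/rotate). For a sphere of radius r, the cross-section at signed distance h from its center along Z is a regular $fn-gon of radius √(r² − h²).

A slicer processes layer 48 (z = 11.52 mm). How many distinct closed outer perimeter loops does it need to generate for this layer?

At z = 11.52 mm: the cylinder is not intersected at this z (z outside [0, 11]); the sphere at (12, 15.5): section is a regular 16-gon, circumradius = √(r²−h²) = √(3.5²−2.98²) = 1.836; Combining (union): only the r=3.5 sphere at (12, 15.5) is present, so the union is just that shape — 1 connected region; (whole slice rotated 20° about Z — lengths, areas and connectivity unchanged). The result has 1 disconnected region.

1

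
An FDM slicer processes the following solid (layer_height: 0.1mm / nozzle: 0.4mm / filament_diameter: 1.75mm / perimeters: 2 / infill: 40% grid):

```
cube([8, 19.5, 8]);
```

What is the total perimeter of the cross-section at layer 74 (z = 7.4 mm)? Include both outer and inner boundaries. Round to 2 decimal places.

55.00 mm

At z = 7.4 mm: the cube (footprint 8×19.5) is included at this height (perimeter 55.00 mm). Overall, the cross-section is a single solid region. Total boundary length (outer) = 55.00 mm.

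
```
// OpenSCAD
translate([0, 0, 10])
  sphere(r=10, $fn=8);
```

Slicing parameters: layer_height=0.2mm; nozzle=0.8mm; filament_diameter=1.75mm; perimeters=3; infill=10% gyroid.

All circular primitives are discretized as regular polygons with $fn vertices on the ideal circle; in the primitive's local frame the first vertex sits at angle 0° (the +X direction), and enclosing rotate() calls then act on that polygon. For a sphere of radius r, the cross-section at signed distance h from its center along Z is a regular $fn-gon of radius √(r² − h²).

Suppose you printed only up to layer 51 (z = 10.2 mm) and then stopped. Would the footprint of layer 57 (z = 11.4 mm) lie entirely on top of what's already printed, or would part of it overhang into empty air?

entirely on top

Compare the two slices. At z = 10.2: the r=10 sphere slices to a regular 8-gon of circumradius 9.998 (√(r²−h²) with h=0.2 from center) (area = (8/2)·9.998²·sin(360°/8) = 282.73 mm²). At z = 11.4: the r=10 sphere slices to a regular 8-gon of circumradius 9.902 (√(r²−h²) with h=1.4 from center) (area = (8/2)·9.902²·sin(360°/8) = 277.30 mm²). Checking containment: the cross-section at z = 11.4 is a subset of the cross-section at z = 10.2.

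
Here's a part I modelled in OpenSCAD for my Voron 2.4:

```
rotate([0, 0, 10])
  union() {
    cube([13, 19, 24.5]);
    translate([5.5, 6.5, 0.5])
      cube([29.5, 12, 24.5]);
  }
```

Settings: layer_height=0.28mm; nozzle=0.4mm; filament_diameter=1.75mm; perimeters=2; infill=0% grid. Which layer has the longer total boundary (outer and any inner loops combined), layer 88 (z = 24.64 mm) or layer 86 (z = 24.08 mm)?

layer 86 (z = 24.08 mm)

Layer 88 (z = 24.64): the cube is not intersected at this z (z outside [0, 24.5]); the cube at (5.5, 6.5) is present — its section is the full 29.5×12 rectangle (perimeter 83.00 mm); Taking the union: only the 29.5×12 cube at (5.5, 6.5) is present, so the union is just that shape — boundary = 83.00 mm; (rotated 10° about Z; rotation is an isometry so areas/perimeters/island counts are preserved). So its perimeter = 83.00 mm. Layer 86 (z = 24.08): the cube (footprint 13×19) is included at this height (perimeter 64.00 mm); the cube at (5.5, 6.5) is present — its section is the full 29.5×12 rectangle (perimeter 83.00 mm); Merging all regions: the regions partially overlap (shared area 90.00 mm²), so the edge portions inside another operand are dropped and the merged outline is re-measured after clipping — boundary = 108.00 mm; (whole slice rotated 10° about Z — lengths, areas and connectivity unchanged). So its perimeter = 108.00 mm. Layer 86 is larger (108.00 vs 83.00 mm).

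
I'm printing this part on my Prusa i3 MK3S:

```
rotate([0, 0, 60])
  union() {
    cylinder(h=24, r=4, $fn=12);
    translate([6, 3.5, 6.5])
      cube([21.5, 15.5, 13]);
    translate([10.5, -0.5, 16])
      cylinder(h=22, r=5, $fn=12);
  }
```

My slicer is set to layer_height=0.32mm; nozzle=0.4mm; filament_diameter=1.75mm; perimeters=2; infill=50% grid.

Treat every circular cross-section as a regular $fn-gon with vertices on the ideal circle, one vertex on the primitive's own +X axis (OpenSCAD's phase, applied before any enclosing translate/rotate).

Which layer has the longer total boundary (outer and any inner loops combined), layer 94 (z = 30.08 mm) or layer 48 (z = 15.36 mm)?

layer 48 (z = 15.36 mm)

Layer 94 (z = 30.08): the cylinder is not intersected at this z (z outside [0, 24]); the cube at (6, 3.5) is absent (z outside [6.5, 19.5]); the cylinder at (10.5, -0.5): section is a regular 12-gon, circumradius r=5 (perimeter = 2·12·5.000·sin(180°/12) = 31.06 mm); Combining (union): only the r=5 cylinder at (10.5, -0.5) is present, so the union is just that shape — boundary = 31.06 mm; (whole slice rotated 60° about Z — lengths, areas and connectivity unchanged). So its perimeter = 31.06 mm. Layer 48 (z = 15.36): the r=4 cylinder contributes a regular 12-gon of circumradius 4 (perimeter = 2·12·4.000·sin(180°/12) = 24.85 mm); the cube at (6, 3.5) is present — its section is the full 21.5×15.5 rectangle (perimeter 74.00 mm); the cylinder at (10.5, -0.5) is absent (z outside [16, 38]); Taking the union: the 2 present regions are separate (no shared area or edge), so areas and boundary lengths simply add and each stays a separate island — boundary = 98.85 mm; (rotated 60° about Z; rotation is an isometry so areas/perimeters/island counts are preserved). So its perimeter = 98.85 mm. Layer 48 is larger (98.85 vs 31.06 mm).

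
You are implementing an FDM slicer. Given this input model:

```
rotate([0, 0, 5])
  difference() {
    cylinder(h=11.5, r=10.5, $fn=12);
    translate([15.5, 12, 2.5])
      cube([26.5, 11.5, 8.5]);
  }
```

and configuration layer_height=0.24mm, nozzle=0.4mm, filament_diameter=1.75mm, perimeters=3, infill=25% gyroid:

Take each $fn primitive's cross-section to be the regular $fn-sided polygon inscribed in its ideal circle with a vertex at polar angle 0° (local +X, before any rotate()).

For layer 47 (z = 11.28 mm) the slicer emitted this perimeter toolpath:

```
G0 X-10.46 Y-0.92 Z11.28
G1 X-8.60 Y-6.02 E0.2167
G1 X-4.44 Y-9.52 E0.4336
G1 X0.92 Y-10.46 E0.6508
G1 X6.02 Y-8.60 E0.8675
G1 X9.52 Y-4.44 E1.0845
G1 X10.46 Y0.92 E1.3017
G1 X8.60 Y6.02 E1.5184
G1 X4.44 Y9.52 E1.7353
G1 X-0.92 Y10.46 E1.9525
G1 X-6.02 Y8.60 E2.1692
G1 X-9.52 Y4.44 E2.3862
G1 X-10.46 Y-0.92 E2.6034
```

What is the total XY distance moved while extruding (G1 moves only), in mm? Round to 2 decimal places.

65.23 mm

Sum the Euclidean lengths of each G1 segment: total = 65.23 mm.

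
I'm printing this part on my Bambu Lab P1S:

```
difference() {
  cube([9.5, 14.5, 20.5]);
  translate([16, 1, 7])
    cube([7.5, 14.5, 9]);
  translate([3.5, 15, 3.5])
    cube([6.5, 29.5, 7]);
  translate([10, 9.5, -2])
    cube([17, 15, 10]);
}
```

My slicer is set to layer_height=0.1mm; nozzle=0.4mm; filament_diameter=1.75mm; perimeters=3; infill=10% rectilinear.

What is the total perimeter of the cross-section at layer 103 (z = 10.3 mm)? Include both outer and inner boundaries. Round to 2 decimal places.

At z = 10.3 mm: the cube (footprint 9.5×14.5) is included at this height (perimeter 48.00 mm); the cube at (16, 1) is present — its section is the full 7.5×14.5 rectangle (perimeter 44.00 mm); the 6.5×29.5 cube at (3.5, 15) contributes its full rectangle (perimeter 72.00 mm); the cube at (10, 9.5) does not reach this height (z outside [-2, 8]); After the difference (first − rest): starting from the 9.5×14.5 cube, the 7.5×14.5 cube at (16, 1) misses the remaining region (no effect); the 6.5×29.5 cube at (3.5, 15) misses the remaining region (no effect) — boundary = 48.00 mm. Overall, the cross-section is a single solid region. Total boundary length (outer) = 48.00 mm.

48.00 mm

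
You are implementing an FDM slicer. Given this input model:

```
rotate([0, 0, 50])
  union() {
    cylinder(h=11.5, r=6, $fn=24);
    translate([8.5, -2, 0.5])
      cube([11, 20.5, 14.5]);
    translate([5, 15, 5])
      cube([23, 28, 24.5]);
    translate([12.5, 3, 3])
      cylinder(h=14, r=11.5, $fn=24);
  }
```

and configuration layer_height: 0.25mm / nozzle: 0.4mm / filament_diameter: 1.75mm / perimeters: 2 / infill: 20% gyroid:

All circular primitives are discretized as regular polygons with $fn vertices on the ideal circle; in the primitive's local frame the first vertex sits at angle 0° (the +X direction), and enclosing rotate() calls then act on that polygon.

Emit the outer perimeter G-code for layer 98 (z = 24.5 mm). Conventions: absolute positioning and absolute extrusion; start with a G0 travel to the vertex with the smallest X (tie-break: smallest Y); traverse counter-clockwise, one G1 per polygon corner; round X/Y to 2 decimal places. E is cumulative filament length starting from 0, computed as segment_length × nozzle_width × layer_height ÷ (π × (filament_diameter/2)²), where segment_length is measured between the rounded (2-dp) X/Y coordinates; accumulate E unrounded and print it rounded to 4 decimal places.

At z = 24.5 mm: the cylinder is not intersected at this z (z outside [0, 11.5]); the cube at (8.5, -2) is absent (z outside [0.5, 15]); the cube at (5, 15) is present — its section is the full 23×28 rectangle; the cylinder at (12.5, 3) is absent (z outside [3, 17]); Merging all regions: only the 23×28 cube at (5, 15) is present, so the union is just that shape — 1 connected region; (whole slice rotated 50° about Z — lengths, areas and connectivity unchanged). The outline is a single polygon with 4 vertices. Extrusion per mm of travel: 0.4 × 0.25 / (π × 0.875²) = 0.041575. Accumulating E over each segment gives final E = 4.2412.

G0 X-29.73 Y31.47 Z24.50
G1 X-8.28 Y13.47 E1.1642
G1 X6.51 Y31.09 E2.1206
G1 X-14.94 Y49.09 E3.2848
G1 X-29.73 Y31.47 E4.2412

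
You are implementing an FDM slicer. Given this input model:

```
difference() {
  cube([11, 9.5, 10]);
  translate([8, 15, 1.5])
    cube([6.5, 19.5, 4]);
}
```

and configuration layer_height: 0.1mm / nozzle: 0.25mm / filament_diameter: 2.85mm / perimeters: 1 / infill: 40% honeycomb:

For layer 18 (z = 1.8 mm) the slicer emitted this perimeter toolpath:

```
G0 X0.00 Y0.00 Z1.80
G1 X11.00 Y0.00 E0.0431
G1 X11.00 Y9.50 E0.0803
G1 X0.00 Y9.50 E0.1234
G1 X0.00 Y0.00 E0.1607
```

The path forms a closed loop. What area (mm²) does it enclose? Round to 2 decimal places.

Apply the shoelace formula to the sequence of (X, Y) vertices; enclosed area = 104.50 mm².

104.50 mm²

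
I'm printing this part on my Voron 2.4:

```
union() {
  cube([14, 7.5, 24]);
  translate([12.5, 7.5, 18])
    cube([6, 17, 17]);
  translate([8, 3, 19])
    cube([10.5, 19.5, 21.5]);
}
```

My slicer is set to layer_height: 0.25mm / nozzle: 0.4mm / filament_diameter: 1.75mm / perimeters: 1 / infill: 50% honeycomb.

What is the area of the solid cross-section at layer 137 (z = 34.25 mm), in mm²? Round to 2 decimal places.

216.75 mm²

At z = 34.25 mm: the cube does not reach this height (z outside [0, 24]); the cube at (12.5, 7.5) is present — its section is the full 6×17 rectangle (area 102.00 mm²); the cube at (8, 3) is present — its section is the full 10.5×19.5 rectangle (area 204.75 mm²); Merging all regions: the regions partially overlap — summed areas 306.75 mm² minus the doubly-counted overlap 90.00 mm² gives 216.75 mm² — area = 216.75 mm². Overall, the cross-section is a single solid region. Net area = 216.75 mm².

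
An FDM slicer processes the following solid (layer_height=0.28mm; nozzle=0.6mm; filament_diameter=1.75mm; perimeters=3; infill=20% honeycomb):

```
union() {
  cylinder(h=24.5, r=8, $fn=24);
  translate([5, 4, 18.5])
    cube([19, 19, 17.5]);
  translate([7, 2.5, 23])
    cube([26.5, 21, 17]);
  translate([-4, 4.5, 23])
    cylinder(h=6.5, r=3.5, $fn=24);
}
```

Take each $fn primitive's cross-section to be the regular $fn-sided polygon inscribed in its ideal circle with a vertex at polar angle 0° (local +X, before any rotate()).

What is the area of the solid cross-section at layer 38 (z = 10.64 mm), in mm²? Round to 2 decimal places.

198.77 mm²

At z = 10.64 mm: the r=8 cylinder gives a regular 24-gon of circumradius 8 (constant along its height) (area = (24/2)·8.000²·sin(360°/24) = 198.77 mm²); the cube at (5, 4) is not intersected at this z (z outside [18.5, 36]); the cube at (7, 2.5) does not reach this height (z outside [23, 40]); the cylinder at (-4, 4.5) does not reach this height (z outside [23, 29.5]); Combining (union): only the r=8 cylinder is present, so the union is just that shape — area = 198.77 mm². Overall, the cross-section is a single solid region. Net area = 198.77 mm².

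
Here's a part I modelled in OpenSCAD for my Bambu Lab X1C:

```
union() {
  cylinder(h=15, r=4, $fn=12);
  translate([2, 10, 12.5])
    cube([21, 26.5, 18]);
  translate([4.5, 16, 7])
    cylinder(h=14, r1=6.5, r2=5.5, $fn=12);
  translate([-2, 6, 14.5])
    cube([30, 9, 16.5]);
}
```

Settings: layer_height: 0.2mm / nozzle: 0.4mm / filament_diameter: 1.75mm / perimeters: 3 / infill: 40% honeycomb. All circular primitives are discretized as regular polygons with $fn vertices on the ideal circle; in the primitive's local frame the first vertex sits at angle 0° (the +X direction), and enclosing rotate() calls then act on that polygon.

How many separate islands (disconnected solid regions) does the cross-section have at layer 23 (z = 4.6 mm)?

1

At z = 4.6 mm: the cylinder: section is a regular 12-gon, circumradius r=4; the cube at (2, 10) is absent (z outside [12.5, 30.5]); the cone at (4.5, 16) is absent (z outside [7, 21]); the cube at (-2, 6) does not reach this height (z outside [14.5, 31]); Merging all regions: only the r=4 cylinder is present, so the union is just that shape — 1 connected region. Overall, the cross-section is a single solid region. Island count = 1.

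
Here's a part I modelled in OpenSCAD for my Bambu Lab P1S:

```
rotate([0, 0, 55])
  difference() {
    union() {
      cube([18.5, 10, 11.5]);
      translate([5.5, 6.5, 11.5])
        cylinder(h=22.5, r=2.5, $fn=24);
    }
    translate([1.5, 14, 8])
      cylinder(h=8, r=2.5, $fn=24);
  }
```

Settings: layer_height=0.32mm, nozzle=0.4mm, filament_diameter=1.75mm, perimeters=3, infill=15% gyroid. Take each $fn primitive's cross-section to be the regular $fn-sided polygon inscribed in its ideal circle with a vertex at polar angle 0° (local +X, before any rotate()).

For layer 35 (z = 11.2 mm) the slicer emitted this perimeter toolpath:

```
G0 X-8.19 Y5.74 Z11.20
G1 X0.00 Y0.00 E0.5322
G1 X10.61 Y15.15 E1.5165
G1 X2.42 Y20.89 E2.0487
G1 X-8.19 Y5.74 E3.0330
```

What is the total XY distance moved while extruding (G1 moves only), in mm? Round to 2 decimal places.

Sum the Euclidean lengths of each G1 segment: total = 56.99 mm.

56.99 mm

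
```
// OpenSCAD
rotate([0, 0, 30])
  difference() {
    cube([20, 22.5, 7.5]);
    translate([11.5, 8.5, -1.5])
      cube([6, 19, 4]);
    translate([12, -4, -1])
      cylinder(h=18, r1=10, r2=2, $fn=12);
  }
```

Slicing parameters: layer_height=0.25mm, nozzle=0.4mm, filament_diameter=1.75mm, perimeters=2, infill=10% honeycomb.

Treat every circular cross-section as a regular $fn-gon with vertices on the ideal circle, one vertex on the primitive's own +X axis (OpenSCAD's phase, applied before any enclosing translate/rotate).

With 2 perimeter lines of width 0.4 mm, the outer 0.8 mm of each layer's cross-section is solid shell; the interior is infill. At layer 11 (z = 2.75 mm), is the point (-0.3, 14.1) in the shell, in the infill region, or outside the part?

infill

At z = 2.75 mm: the cube (footprint 20×22.5) is included at this height; the cube at (11.5, 8.5) is absent (z outside [-1.5, 2.5]); the cone at (12, -4): at t=0.208 of its height the radius interpolates to r₁+(r₂−r₁)t = 8.333, giving a regular 12-gon of that circumradius; After the difference (first − rest): starting from the 20×22.5 cube, the cone at (12, -4) partially overlaps it — only the 41.79 mm² overlap (of its 208.33 mm²) is removed, clipping the outline — 1 connected region; (rotated 30° about Z; rotation is an isometry so areas/perimeters/island counts are preserved). Overall, the cross-section is a single solid region. Undo the 30° rotation: the query point maps to (6.790, 12.361) in the un-rotated model frame. The nearest boundary edge runs (0.00, 0.00)→(0.00, 22.50); distance from the point to it = 6.79 mm. The point is inside the cross-section and 6.79 mm from the nearest boundary — more than the 0.8 mm shell width (2 × 0.4), so it's in the infill interior.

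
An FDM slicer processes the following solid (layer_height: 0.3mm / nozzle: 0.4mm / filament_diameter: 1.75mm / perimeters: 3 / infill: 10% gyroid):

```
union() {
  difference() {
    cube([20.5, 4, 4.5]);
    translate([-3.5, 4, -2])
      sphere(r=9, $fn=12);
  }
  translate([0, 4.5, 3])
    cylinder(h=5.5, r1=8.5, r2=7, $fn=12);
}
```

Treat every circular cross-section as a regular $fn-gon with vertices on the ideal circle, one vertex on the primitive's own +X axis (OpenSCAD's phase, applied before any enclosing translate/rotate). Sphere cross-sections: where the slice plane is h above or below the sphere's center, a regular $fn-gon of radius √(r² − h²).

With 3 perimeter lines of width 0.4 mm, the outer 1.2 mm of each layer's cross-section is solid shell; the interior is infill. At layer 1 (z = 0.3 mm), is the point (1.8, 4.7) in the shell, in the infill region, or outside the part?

At z = 0.3 mm: the cube (footprint 20.5×4) is included at this height; the sphere at (-3.5, 4): section is a regular 12-gon, circumradius = √(r²−h²) = √(9²−2.3²) = 8.701; Subtracting the remaining from the first: starting from the 20.5×4 cube, the r=9 sphere at (-3.5, 4) partially overlaps it — only the 18.66 mm² overlap (of its 227.13 mm²) is removed, clipping the outline — 1 connected region; the cone at (0, 4.5) is not intersected at this z (z outside [3, 8.5]); Taking the union: only the result so far is present, so the union is just that shape — 1 connected region. Overall, the cross-section is a single solid region. The nearest boundary edge runs (4.13, 0.00)→(5.20, 4.00); distance from the point to it = 3.47 mm. The point is not inside any of the regions above, so it lies outside the cross-section (3.47 mm from the nearest boundary).

outside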